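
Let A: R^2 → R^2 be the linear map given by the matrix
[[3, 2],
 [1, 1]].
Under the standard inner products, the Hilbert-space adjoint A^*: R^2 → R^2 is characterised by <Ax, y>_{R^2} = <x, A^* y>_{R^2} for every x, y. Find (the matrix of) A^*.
A^* = A^T =
[[3, 1],
 [2, 1]]

For real matrices with standard dot products, the defining identity <Ax, y> = <x, A^* y> gives (Ax)^T y = x^T (A^*) y, i.e. x^T A^T y = x^T (A^*) y. Since this holds for all x, y, we must have A^* = A^T. Therefore
A^* =
[[3, 1],
 [2, 1]].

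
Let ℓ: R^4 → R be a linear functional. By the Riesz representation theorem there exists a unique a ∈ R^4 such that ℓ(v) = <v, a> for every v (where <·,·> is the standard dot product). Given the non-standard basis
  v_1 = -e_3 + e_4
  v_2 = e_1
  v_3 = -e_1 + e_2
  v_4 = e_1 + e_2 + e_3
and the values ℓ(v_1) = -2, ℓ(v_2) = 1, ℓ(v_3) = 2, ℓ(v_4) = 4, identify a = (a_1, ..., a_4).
a = (1, 3, 0, -2)

Write a = (a_1, ..., a_4) in the standard basis. For each basis vector v_i, ℓ(v_i) = <v_i, a> is a linear equation in the a_j's. Collect the n equations into a matrix system V a = ℓ, where row i of V is v_i (expressed in the standard basis). Since V is invertible (lower-triangular with 1s on the diagonal, up to permutation), solve by back-substitution:
  V =
[[0, 0, -1, 1],
 [1, 0, 0, 0],
 [-1, 1, 0, 0],
 [1, 1, 1, 0]]
  V a = (-2, 1, 2, 4)
Solving gives a = (1, 3, 0, -2).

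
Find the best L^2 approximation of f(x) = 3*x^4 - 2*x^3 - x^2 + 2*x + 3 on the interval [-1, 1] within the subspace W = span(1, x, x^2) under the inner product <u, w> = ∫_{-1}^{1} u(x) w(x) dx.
g(x) = 11*x^2/7 + 4*x/5 + 96/35

The best approximation g ∈ W is the orthogonal projection of f onto W. Writing g = a_0 + a_1 x + a_2 x^2, the coefficients solve the normal equations G · a = b where
  G_{ij} = <φ_i, φ_j> and b_i = <f, φ_i>, with φ_0 = 1, φ_1 = x, φ_2 = x^2.
G =
  [2, 0, 2/3]
  [0, 2/3, 0]
  [2/3, 0, 2/5],
b = (98/15, 8/15, 86/35).
Solving gives a_0 = 96/35, a_1 = 4/5, a_2 = 11/7, so
  g(x) = 11*x^2/7 + 4*x/5 + 96/35.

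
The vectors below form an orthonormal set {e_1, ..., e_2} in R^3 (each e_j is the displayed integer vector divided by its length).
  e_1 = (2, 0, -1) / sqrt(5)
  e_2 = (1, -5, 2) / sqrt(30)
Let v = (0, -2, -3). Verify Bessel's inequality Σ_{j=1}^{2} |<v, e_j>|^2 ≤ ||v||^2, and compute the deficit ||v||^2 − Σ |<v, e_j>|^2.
Σ |<v, e_j>|^2 = 7/3; ||v||^2 = 13; deficit = 32/3

Write each e_j = u_j / sqrt(<u_j, u_j>) where u_j is the displayed integer vector. Then <v, e_j> = <v, u_j> / sqrt(<u_j, u_j>), so |<v, e_j>|^2 = <v, u_j>^2 / <u_j, u_j>.
Coefficients: <v, e_1> = 3/sqrt(5), <v, e_2> = 4/sqrt(30).
Square and sum: Σ |<v, e_j>|^2 = 7/3.
Compute ||v||^2 = v·v = 13.
Deficit = 13 − 7/3 = 32/3 ≥ 0, confirming Bessel's inequality. (The deficit equals ||v − Σ <v,e_j> e_j||^2, the squared distance from v to span{e_j}.)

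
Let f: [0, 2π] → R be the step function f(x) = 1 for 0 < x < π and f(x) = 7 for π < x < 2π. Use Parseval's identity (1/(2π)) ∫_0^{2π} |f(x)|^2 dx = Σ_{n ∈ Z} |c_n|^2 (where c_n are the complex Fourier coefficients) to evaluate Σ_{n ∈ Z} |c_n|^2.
Σ |c_n|^2 = 25

Parseval equates the L^2 energy of f (normalised by 1/(2π)) with the ℓ^2 sum of its Fourier coefficients: (1/(2π)) ∫_0^{2π} |f|^2 = Σ |c_n|^2.
Compute the left side: (1/(2π)) [∫_0^π 1^2 dx + ∫_π^{2π} 7^2 dx] = (1/(2π)) · (1π + 49π) = (1 + 49)/2 = 25.
So Σ_{n ∈ Z} |c_n|^2 = 25.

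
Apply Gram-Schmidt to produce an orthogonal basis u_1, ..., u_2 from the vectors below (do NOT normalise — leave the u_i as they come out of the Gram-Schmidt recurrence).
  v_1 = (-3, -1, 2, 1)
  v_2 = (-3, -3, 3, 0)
Orthogonal basis:
  u_1 = (-3, -1, 2, 1)
  u_2 = (3/5, -9/5, 3/5, -6/5)

Apply the Gram-Schmidt recurrence
  u_1 = v_1
  u_i = v_i − Σ_{j<i} ((v_i · u_j) / (u_j · u_j)) · u_j.

Step by step this gives:
  u_1 = (-3, -1, 2, 1)
  u_2 = (3/5, -9/5, 3/5, -6/5)

Orthogonality check:
  u_2 · u_1 = 0 (should be 0)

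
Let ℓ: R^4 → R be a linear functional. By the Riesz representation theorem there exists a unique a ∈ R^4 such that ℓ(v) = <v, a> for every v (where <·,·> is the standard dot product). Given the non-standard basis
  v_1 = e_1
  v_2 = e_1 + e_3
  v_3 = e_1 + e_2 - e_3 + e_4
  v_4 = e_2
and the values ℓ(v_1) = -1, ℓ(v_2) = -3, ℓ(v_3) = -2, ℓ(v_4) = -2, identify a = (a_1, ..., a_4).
a = (-1, -2, -2, -1)

Write a = (a_1, ..., a_4) in the standard basis. For each basis vector v_i, ℓ(v_i) = <v_i, a> is a linear equation in the a_j's. Collect the n equations into a matrix system V a = ℓ, where row i of V is v_i (expressed in the standard basis). Since V is invertible (lower-triangular with 1s on the diagonal, up to permutation), solve by back-substitution:
  V =
[[1, 0, 0, 0],
 [1, 0, 1, 0],
 [1, 1, -1, 1],
 [0, 1, 0, 0]]
  V a = (-1, -3, -2, -2)
Solving gives a = (-1, -2, -2, -1).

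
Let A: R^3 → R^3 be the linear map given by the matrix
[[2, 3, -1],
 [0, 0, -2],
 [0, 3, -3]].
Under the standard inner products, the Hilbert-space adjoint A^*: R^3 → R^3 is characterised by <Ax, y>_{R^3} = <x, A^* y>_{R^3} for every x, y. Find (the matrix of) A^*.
A^* = A^T =
[[2, 0, 0],
 [3, 0, 3],
 [-1, -2, -3]]

For real matrices with standard dot products, the defining identity <Ax, y> = <x, A^* y> gives (Ax)^T y = x^T (A^*) y, i.e. x^T A^T y = x^T (A^*) y. Since this holds for all x, y, we must have A^* = A^T. Therefore
A^* =
[[2, 0, 0],
 [3, 0, 3],
 [-1, -2, -3]].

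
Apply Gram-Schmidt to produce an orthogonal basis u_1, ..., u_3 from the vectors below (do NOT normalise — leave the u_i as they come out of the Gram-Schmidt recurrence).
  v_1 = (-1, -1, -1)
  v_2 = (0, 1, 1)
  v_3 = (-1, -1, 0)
Orthogonal basis:
  u_1 = (-1, -1, -1)
  u_2 = (-2/3, 1/3, 1/3)
  u_3 = (0, -1/2, 1/2)

Apply the Gram-Schmidt recurrence
  u_1 = v_1
  u_i = v_i − Σ_{j<i} ((v_i · u_j) / (u_j · u_j)) · u_j.

Step by step this gives:
  u_1 = (-1, -1, -1)
  u_2 = (-2/3, 1/3, 1/3)
  u_3 = (0, -1/2, 1/2)

Orthogonality check:
  u_2 · u_1 = 0 (should be 0)
  u_3 · u_1 = 0 (should be 0)
  u_3 · u_2 = 0 (should be 0)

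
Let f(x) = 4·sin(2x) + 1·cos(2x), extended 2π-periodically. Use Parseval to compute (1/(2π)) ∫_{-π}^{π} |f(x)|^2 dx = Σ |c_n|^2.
Σ |c_n|^2 = 17/2

Expand |f|^2 and use orthogonality of {sin(nx), cos(mx)} on [-π, π]:
  ∫_{-π}^{π} sin(nx)^2 dx = π, ∫ cos(mx)^2 dx = π, and cross terms integrate to 0.
So ∫_{-π}^{π} f(x)^2 dx = 4^2 · π + 1^2 · π = (16 + 1)π.
Divide by 2π: (16 + 1)/2 = 17/2.
By Parseval, this equals Σ |c_n|^2.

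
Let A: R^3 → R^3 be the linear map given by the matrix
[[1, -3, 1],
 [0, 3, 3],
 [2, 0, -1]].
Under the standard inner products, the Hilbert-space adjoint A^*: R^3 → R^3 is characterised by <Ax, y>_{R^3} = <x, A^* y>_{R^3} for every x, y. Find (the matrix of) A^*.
A^* = A^T =
[[1, 0, 2],
 [-3, 3, 0],
 [1, 3, -1]]

For real matrices with standard dot products, the defining identity <Ax, y> = <x, A^* y> gives (Ax)^T y = x^T (A^*) y, i.e. x^T A^T y = x^T (A^*) y. Since this holds for all x, y, we must have A^* = A^T. Therefore
A^* =
[[1, 0, 2],
 [-3, 3, 0],
 [1, 3, -1]].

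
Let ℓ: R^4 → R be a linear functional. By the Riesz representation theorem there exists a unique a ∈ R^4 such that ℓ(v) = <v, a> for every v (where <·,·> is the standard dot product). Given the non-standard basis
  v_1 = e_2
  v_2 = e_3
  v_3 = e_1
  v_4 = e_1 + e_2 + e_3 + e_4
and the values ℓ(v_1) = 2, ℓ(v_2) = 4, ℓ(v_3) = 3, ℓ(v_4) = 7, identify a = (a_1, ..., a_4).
a = (3, 2, 4, -2)

Write a = (a_1, ..., a_4) in the standard basis. For each basis vector v_i, ℓ(v_i) = <v_i, a> is a linear equation in the a_j's. Collect the n equations into a matrix system V a = ℓ, where row i of V is v_i (expressed in the standard basis). Since V is invertible (lower-triangular with 1s on the diagonal, up to permutation), solve by back-substitution:
  V =
[[0, 1, 0, 0],
 [0, 0, 1, 0],
 [1, 0, 0, 0],
 [1, 1, 1, 1]]
  V a = (2, 4, 3, 7)
Solving gives a = (3, 2, 4, -2).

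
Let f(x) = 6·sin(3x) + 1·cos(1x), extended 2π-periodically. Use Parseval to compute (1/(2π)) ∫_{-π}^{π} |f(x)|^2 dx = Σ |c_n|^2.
Σ |c_n|^2 = 37/2

Expand |f|^2 and use orthogonality of {sin(nx), cos(mx)} on [-π, π]:
  ∫_{-π}^{π} sin(nx)^2 dx = π, ∫ cos(mx)^2 dx = π, and cross terms integrate to 0.
So ∫_{-π}^{π} f(x)^2 dx = 6^2 · π + 1^2 · π = (36 + 1)π.
Divide by 2π: (36 + 1)/2 = 37/2.
By Parseval, this equals Σ |c_n|^2.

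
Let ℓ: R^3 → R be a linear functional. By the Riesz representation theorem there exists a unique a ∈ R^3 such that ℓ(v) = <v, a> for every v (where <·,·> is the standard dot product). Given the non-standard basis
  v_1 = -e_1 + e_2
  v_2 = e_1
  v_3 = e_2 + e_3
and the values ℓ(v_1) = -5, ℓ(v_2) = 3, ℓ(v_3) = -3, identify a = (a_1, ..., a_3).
a = (3, -2, -1)

Write a = (a_1, ..., a_3) in the standard basis. For each basis vector v_i, ℓ(v_i) = <v_i, a> is a linear equation in the a_j's. Collect the n equations into a matrix system V a = ℓ, where row i of V is v_i (expressed in the standard basis). Since V is invertible (lower-triangular with 1s on the diagonal, up to permutation), solve by back-substitution:
  V =
[[-1, 1, 0],
 [1, 0, 0],
 [0, 1, 1]]
  V a = (-5, 3, -3)
Solving gives a = (3, -2, -1).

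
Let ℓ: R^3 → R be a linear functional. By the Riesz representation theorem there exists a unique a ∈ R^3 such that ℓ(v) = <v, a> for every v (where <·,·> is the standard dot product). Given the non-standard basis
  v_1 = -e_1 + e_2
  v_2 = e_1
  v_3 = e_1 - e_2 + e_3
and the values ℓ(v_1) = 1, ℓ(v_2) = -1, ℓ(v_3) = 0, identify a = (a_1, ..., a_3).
a = (-1, 0, 1)

Write a = (a_1, ..., a_3) in the standard basis. For each basis vector v_i, ℓ(v_i) = <v_i, a> is a linear equation in the a_j's. Collect the n equations into a matrix system V a = ℓ, where row i of V is v_i (expressed in the standard basis). Since V is invertible (lower-triangular with 1s on the diagonal, up to permutation), solve by back-substitution:
  V =
[[-1, 1, 0],
 [1, 0, 0],
 [1, -1, 1]]
  V a = (1, -1, 0)
Solving gives a = (-1, 0, 1).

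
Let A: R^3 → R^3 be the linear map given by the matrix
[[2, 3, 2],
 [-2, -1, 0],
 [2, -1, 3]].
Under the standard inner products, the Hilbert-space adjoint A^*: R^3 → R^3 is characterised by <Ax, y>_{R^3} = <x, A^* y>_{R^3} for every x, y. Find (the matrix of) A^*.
A^* = A^T =
[[2, -2, 2],
 [3, -1, -1],
 [2, 0, 3]]

For real matrices with standard dot products, the defining identity <Ax, y> = <x, A^* y> gives (Ax)^T y = x^T (A^*) y, i.e. x^T A^T y = x^T (A^*) y. Since this holds for all x, y, we must have A^* = A^T. Therefore
A^* =
[[2, -2, 2],
 [3, -1, -1],
 [2, 0, 3]].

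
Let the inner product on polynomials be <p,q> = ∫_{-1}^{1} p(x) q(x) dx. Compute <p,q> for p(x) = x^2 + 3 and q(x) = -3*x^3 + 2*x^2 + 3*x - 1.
<p,q> = -28/15

Expand the product: p(x)·q(x) = -3*x^5 + 2*x^4 - 6*x^3 + 5*x^2 + 9*x - 3.
∫_{-1}^{1} of each monomial x^k gives [2/(k+1) if k even, 0 if k odd]. Integrating term-by-term (or equivalently evaluating the antiderivative F(x) = -x^6/2 + 2*x^5/5 - 3*x^4/2 + 5*x^3/3 + 9*x^2/2 - 3*x at the endpoints):
  F(1) − F(−1) = 47/30 − (103/30) = -28/15.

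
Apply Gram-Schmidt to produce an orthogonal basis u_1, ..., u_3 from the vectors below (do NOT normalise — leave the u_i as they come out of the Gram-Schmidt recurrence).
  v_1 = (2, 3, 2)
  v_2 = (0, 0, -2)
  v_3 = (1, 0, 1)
Orthogonal basis:
  u_1 = (2, 3, 2)
  u_2 = (8/17, 12/17, -26/17)
  u_3 = (9/13, -6/13, 0)

Apply the Gram-Schmidt recurrence
  u_1 = v_1
  u_i = v_i − Σ_{j<i} ((v_i · u_j) / (u_j · u_j)) · u_j.

Step by step this gives:
  u_1 = (2, 3, 2)
  u_2 = (8/17, 12/17, -26/17)
  u_3 = (9/13, -6/13, 0)

Orthogonality check:
  u_2 · u_1 = 0 (should be 0)
  u_3 · u_1 = 0 (should be 0)
  u_3 · u_2 = 0 (should be 0)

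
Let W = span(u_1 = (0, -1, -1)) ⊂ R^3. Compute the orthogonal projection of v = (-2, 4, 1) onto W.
proj_W(v) = (0, 5/2, 5/2)

Set up U = [u_1 | ... | u_1] ∈ R^(3×1). The projector onto W = col(U) is P = U (U^T U)^(-1) U^T.
Compute U^T U =
  [2],
and U^T v = (-5).
Solve U^T U · c = U^T v for the coefficients: c = (-5/2). The projection is proj_W(v) = U c.
Check: (v - proj_W(v)) · u_1 = 0  (should be 0).
Result: proj_W(v) = (0, 5/2, 5/2).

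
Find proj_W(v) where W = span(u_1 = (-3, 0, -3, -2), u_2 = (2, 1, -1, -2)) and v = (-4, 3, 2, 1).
proj_W(v) = (-551/219, -202/219, 55/219, 102/73)

Set up U = [u_1 | ... | u_2] ∈ R^(4×2). The projector onto W = col(U) is P = U (U^T U)^(-1) U^T.
Compute U^T U =
  [22, 1]
  [1, 10],
and U^T v = (4, -9).
Solve U^T U · c = U^T v for the coefficients: c = (49/219, -202/219). The projection is proj_W(v) = U c.
Check: (v - proj_W(v)) · u_1 = 0  (should be 0).
Check: (v - proj_W(v)) · u_2 = 0  (should be 0).
Result: proj_W(v) = (-551/219, -202/219, 55/219, 102/73).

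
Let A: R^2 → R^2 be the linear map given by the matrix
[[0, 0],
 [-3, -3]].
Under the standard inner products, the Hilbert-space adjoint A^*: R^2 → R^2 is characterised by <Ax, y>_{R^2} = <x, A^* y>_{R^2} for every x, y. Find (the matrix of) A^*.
A^* = A^T =
[[0, -3],
 [0, -3]]

For real matrices with standard dot products, the defining identity <Ax, y> = <x, A^* y> gives (Ax)^T y = x^T (A^*) y, i.e. x^T A^T y = x^T (A^*) y. Since this holds for all x, y, we must have A^* = A^T. Therefore
A^* =
[[0, -3],
 [0, -3]].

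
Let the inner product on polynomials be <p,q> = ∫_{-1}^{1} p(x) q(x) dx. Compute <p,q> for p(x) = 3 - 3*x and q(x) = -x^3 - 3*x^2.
<p,q> = -24/5

Expand the product: p(x)·q(x) = 3*x^4 + 6*x^3 - 9*x^2.
∫_{-1}^{1} of each monomial x^k gives [2/(k+1) if k even, 0 if k odd]. Integrating term-by-term (or equivalently evaluating the antiderivative F(x) = 3*x^5/5 + 3*x^4/2 - 3*x^3 at the endpoints):
  F(1) − F(−1) = -9/10 − (39/10) = -24/5.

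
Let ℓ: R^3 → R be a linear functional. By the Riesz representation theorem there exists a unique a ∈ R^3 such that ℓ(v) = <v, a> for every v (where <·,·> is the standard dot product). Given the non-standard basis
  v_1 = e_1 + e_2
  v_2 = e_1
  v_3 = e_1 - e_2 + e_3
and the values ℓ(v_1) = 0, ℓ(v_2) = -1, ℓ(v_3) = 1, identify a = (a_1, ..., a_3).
a = (-1, 1, 3)

Write a = (a_1, ..., a_3) in the standard basis. For each basis vector v_i, ℓ(v_i) = <v_i, a> is a linear equation in the a_j's. Collect the n equations into a matrix system V a = ℓ, where row i of V is v_i (expressed in the standard basis). Since V is invertible (lower-triangular with 1s on the diagonal, up to permutation), solve by back-substitution:
  V =
[[1, 1, 0],
 [1, 0, 0],
 [1, -1, 1]]
  V a = (0, -1, 1)
Solving gives a = (-1, 1, 3).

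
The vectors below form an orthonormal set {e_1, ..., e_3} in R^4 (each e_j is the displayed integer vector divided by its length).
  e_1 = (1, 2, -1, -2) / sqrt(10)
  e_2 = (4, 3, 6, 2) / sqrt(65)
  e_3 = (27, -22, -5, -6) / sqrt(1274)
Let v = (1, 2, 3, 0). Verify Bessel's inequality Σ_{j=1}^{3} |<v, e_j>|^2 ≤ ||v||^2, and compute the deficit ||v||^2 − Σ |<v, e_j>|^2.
Σ |<v, e_j>|^2 = 650/49; ||v||^2 = 14; deficit = 36/49

Write each e_j = u_j / sqrt(<u_j, u_j>) where u_j is the displayed integer vector. Then <v, e_j> = <v, u_j> / sqrt(<u_j, u_j>), so |<v, e_j>|^2 = <v, u_j>^2 / <u_j, u_j>.
Coefficients: <v, e_1> = 2/sqrt(10), <v, e_2> = 28/sqrt(65), <v, e_3> = -32/sqrt(1274).
Square and sum: Σ |<v, e_j>|^2 = 650/49.
Compute ||v||^2 = v·v = 14.
Deficit = 14 − 650/49 = 36/49 ≥ 0, confirming Bessel's inequality. (The deficit equals ||v − Σ <v,e_j> e_j||^2, the squared distance from v to span{e_j}.)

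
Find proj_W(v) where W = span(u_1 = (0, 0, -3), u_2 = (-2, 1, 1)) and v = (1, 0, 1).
proj_W(v) = (4/5, -2/5, 1)

Set up U = [u_1 | ... | u_2] ∈ R^(3×2). The projector onto W = col(U) is P = U (U^T U)^(-1) U^T.
Compute U^T U =
  [9, -3]
  [-3, 6],
and U^T v = (-3, -1).
Solve U^T U · c = U^T v for the coefficients: c = (-7/15, -2/5). The projection is proj_W(v) = U c.
Check: (v - proj_W(v)) · u_1 = 0  (should be 0).
Check: (v - proj_W(v)) · u_2 = 0  (should be 0).
Result: proj_W(v) = (4/5, -2/5, 1).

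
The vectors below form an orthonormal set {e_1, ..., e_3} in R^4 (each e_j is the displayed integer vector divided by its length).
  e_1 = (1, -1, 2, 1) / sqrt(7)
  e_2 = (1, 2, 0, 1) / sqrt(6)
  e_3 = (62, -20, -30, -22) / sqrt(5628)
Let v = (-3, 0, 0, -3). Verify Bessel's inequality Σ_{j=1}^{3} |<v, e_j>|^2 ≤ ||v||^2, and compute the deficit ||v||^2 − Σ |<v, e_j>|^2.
Σ |<v, e_j>|^2 = 918/67; ||v||^2 = 18; deficit = 288/67

Write each e_j = u_j / sqrt(<u_j, u_j>) where u_j is the displayed integer vector. Then <v, e_j> = <v, u_j> / sqrt(<u_j, u_j>), so |<v, e_j>|^2 = <v, u_j>^2 / <u_j, u_j>.
Coefficients: <v, e_1> = -6/sqrt(7), <v, e_2> = -6/sqrt(6), <v, e_3> = -120/sqrt(5628).
Square and sum: Σ |<v, e_j>|^2 = 918/67.
Compute ||v||^2 = v·v = 18.
Deficit = 18 − 918/67 = 288/67 ≥ 0, confirming Bessel's inequality. (The deficit equals ||v − Σ <v,e_j> e_j||^2, the squared distance from v to span{e_j}.)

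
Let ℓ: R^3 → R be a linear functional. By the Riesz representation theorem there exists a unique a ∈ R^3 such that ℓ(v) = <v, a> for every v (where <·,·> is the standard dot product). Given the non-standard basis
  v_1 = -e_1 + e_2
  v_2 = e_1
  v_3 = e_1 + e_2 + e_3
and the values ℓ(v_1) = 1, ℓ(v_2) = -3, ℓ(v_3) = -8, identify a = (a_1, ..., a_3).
a = (-3, -2, -3)

Write a = (a_1, ..., a_3) in the standard basis. For each basis vector v_i, ℓ(v_i) = <v_i, a> is a linear equation in the a_j's. Collect the n equations into a matrix system V a = ℓ, where row i of V is v_i (expressed in the standard basis). Since V is invertible (lower-triangular with 1s on the diagonal, up to permutation), solve by back-substitution:
  V =
[[-1, 1, 0],
 [1, 0, 0],
 [1, 1, 1]]
  V a = (1, -3, -8)
Solving gives a = (-3, -2, -3).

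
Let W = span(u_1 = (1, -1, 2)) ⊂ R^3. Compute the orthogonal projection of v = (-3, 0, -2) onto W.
proj_W(v) = (-7/6, 7/6, -7/3)

Set up U = [u_1 | ... | u_1] ∈ R^(3×1). The projector onto W = col(U) is P = U (U^T U)^(-1) U^T.
Compute U^T U =
  [6],
and U^T v = (-7).
Solve U^T U · c = U^T v for the coefficients: c = (-7/6). The projection is proj_W(v) = U c.
Check: (v - proj_W(v)) · u_1 = 0  (should be 0).
Result: proj_W(v) = (-7/6, 7/6, -7/3).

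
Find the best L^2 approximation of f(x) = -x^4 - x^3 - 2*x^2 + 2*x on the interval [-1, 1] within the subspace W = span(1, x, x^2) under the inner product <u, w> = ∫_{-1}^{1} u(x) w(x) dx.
g(x) = -20*x^2/7 + 7*x/5 + 3/35

The best approximation g ∈ W is the orthogonal projection of f onto W. Writing g = a_0 + a_1 x + a_2 x^2, the coefficients solve the normal equations G · a = b where
  G_{ij} = <φ_i, φ_j> and b_i = <f, φ_i>, with φ_0 = 1, φ_1 = x, φ_2 = x^2.
G =
  [2, 0, 2/3]
  [0, 2/3, 0]
  [2/3, 0, 2/5],
b = (-26/15, 14/15, -38/35).
Solving gives a_0 = 3/35, a_1 = 7/5, a_2 = -20/7, so
  g(x) = -20*x^2/7 + 7*x/5 + 3/35.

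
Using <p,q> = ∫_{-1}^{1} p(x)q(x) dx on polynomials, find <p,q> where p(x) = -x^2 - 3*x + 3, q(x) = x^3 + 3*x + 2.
<p,q> = 52/15

Expand the product: p(x)·q(x) = -x^5 - 3*x^4 - 11*x^2 + 3*x + 6.
∫_{-1}^{1} of each monomial x^k gives [2/(k+1) if k even, 0 if k odd]. Integrating term-by-term (or equivalently evaluating the antiderivative F(x) = -x^6/6 - 3*x^5/5 - 11*x^3/3 + 3*x^2/2 + 6*x at the endpoints):
  F(1) − F(−1) = 46/15 − (-2/5) = 52/15.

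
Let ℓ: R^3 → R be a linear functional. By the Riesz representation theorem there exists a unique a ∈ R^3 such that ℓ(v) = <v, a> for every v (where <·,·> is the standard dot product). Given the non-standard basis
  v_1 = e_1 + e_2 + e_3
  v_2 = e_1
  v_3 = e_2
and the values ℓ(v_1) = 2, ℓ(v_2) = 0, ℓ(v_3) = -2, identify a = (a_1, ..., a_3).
a = (0, -2, 4)

Write a = (a_1, ..., a_3) in the standard basis. For each basis vector v_i, ℓ(v_i) = <v_i, a> is a linear equation in the a_j's. Collect the n equations into a matrix system V a = ℓ, where row i of V is v_i (expressed in the standard basis). Since V is invertible (lower-triangular with 1s on the diagonal, up to permutation), solve by back-substitution:
  V =
[[1, 1, 1],
 [1, 0, 0],
 [0, 1, 0]]
  V a = (2, 0, -2)
Solving gives a = (0, -2, 4).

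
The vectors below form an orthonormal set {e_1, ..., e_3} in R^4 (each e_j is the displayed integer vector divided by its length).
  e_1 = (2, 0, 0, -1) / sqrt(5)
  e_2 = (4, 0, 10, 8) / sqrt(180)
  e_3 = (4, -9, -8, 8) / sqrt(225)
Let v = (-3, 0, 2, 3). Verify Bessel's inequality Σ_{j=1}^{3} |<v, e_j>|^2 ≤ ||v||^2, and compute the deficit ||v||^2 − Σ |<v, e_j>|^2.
Σ |<v, e_j>|^2 = 549/25; ||v||^2 = 22; deficit = 1/25

Write each e_j = u_j / sqrt(<u_j, u_j>) where u_j is the displayed integer vector. Then <v, e_j> = <v, u_j> / sqrt(<u_j, u_j>), so |<v, e_j>|^2 = <v, u_j>^2 / <u_j, u_j>.
Coefficients: <v, e_1> = -9/sqrt(5), <v, e_2> = 32/sqrt(180), <v, e_3> = -4/sqrt(225).
Square and sum: Σ |<v, e_j>|^2 = 549/25.
Compute ||v||^2 = v·v = 22.
Deficit = 22 − 549/25 = 1/25 ≥ 0, confirming Bessel's inequality. (The deficit equals ||v − Σ <v,e_j> e_j||^2, the squared distance from v to span{e_j}.)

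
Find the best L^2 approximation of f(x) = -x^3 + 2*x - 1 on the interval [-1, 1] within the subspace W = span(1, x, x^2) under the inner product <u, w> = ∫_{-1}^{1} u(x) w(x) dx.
g(x) = 7*x/5 - 1

The best approximation g ∈ W is the orthogonal projection of f onto W. Writing g = a_0 + a_1 x + a_2 x^2, the coefficients solve the normal equations G · a = b where
  G_{ij} = <φ_i, φ_j> and b_i = <f, φ_i>, with φ_0 = 1, φ_1 = x, φ_2 = x^2.
G =
  [2, 0, 2/3]
  [0, 2/3, 0]
  [2/3, 0, 2/5],
b = (-2, 14/15, -2/3).
Solving gives a_0 = -1, a_1 = 7/5, a_2 = 0, so
  g(x) = 7*x/5 - 1.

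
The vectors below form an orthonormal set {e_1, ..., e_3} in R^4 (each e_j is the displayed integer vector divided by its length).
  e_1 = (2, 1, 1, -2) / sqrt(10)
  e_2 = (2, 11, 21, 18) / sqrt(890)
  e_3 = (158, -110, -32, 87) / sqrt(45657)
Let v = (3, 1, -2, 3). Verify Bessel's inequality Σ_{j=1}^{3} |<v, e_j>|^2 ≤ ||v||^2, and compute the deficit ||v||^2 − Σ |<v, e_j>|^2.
Σ |<v, e_j>|^2 = 5870/513; ||v||^2 = 23; deficit = 5929/513

Write each e_j = u_j / sqrt(<u_j, u_j>) where u_j is the displayed integer vector. Then <v, e_j> = <v, u_j> / sqrt(<u_j, u_j>), so |<v, e_j>|^2 = <v, u_j>^2 / <u_j, u_j>.
Coefficients: <v, e_1> = -1/sqrt(10), <v, e_2> = 29/sqrt(890), <v, e_3> = 689/sqrt(45657).
Square and sum: Σ |<v, e_j>|^2 = 5870/513.
Compute ||v||^2 = v·v = 23.
Deficit = 23 − 5870/513 = 5929/513 ≥ 0, confirming Bessel's inequality. (The deficit equals ||v − Σ <v,e_j> e_j||^2, the squared distance from v to span{e_j}.)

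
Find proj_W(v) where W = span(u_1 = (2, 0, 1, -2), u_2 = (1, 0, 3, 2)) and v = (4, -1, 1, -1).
proj_W(v) = (332/125, 0, 251/125, -46/25)

Set up U = [u_1 | ... | u_2] ∈ R^(4×2). The projector onto W = col(U) is P = U (U^T U)^(-1) U^T.
Compute U^T U =
  [9, 1]
  [1, 14],
and U^T v = (11, 5).
Solve U^T U · c = U^T v for the coefficients: c = (149/125, 34/125). The projection is proj_W(v) = U c.
Check: (v - proj_W(v)) · u_1 = 0  (should be 0).
Check: (v - proj_W(v)) · u_2 = 0  (should be 0).
Result: proj_W(v) = (332/125, 0, 251/125, -46/25).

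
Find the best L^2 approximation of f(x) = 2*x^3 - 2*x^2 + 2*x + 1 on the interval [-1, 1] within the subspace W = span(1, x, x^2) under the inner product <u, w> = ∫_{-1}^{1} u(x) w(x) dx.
g(x) = -2*x^2 + 16*x/5 + 1

The best approximation g ∈ W is the orthogonal projection of f onto W. Writing g = a_0 + a_1 x + a_2 x^2, the coefficients solve the normal equations G · a = b where
  G_{ij} = <φ_i, φ_j> and b_i = <f, φ_i>, with φ_0 = 1, φ_1 = x, φ_2 = x^2.
G =
  [2, 0, 2/3]
  [0, 2/3, 0]
  [2/3, 0, 2/5],
b = (2/3, 32/15, -2/15).
Solving gives a_0 = 1, a_1 = 16/5, a_2 = -2, so
  g(x) = -2*x^2 + 16*x/5 + 1.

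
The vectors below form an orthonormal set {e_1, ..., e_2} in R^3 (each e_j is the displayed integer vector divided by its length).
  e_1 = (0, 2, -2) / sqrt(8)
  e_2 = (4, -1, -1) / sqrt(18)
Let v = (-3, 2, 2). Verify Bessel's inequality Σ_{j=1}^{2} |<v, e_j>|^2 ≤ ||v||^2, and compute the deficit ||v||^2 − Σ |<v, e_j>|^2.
Σ |<v, e_j>|^2 = 128/9; ||v||^2 = 17; deficit = 25/9

Write each e_j = u_j / sqrt(<u_j, u_j>) where u_j is the displayed integer vector. Then <v, e_j> = <v, u_j> / sqrt(<u_j, u_j>), so |<v, e_j>|^2 = <v, u_j>^2 / <u_j, u_j>.
Coefficients: <v, e_1> = 0/sqrt(8), <v, e_2> = -16/sqrt(18).
Square and sum: Σ |<v, e_j>|^2 = 128/9.
Compute ||v||^2 = v·v = 17.
Deficit = 17 − 128/9 = 25/9 ≥ 0, confirming Bessel's inequality. (The deficit equals ||v − Σ <v,e_j> e_j||^2, the squared distance from v to span{e_j}.)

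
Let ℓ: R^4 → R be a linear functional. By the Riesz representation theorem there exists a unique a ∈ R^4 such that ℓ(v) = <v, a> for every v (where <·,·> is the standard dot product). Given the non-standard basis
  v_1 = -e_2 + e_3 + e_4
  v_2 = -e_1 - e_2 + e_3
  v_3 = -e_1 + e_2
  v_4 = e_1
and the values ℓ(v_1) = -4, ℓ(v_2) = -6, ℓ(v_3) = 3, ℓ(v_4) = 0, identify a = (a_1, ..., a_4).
a = (0, 3, -3, 2)

Write a = (a_1, ..., a_4) in the standard basis. For each basis vector v_i, ℓ(v_i) = <v_i, a> is a linear equation in the a_j's. Collect the n equations into a matrix system V a = ℓ, where row i of V is v_i (expressed in the standard basis). Since V is invertible (lower-triangular with 1s on the diagonal, up to permutation), solve by back-substitution:
  V =
[[0, -1, 1, 1],
 [-1, -1, 1, 0],
 [-1, 1, 0, 0],
 [1, 0, 0, 0]]
  V a = (-4, -6, 3, 0)
Solving gives a = (0, 3, -3, 2).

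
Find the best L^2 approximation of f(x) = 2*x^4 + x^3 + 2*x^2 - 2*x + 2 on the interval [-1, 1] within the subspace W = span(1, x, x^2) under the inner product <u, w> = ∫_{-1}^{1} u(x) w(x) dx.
g(x) = 26*x^2/7 - 7*x/5 + 64/35

The best approximation g ∈ W is the orthogonal projection of f onto W. Writing g = a_0 + a_1 x + a_2 x^2, the coefficients solve the normal equations G · a = b where
  G_{ij} = <φ_i, φ_j> and b_i = <f, φ_i>, with φ_0 = 1, φ_1 = x, φ_2 = x^2.
G =
  [2, 0, 2/3]
  [0, 2/3, 0]
  [2/3, 0, 2/5],
b = (92/15, -14/15, 284/105).
Solving gives a_0 = 64/35, a_1 = -7/5, a_2 = 26/7, so
  g(x) = 26*x^2/7 - 7*x/5 + 64/35.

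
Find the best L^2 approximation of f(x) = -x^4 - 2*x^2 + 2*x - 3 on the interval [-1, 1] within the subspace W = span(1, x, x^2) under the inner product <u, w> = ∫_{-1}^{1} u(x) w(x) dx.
g(x) = -20*x^2/7 + 2*x - 102/35

The best approximation g ∈ W is the orthogonal projection of f onto W. Writing g = a_0 + a_1 x + a_2 x^2, the coefficients solve the normal equations G · a = b where
  G_{ij} = <φ_i, φ_j> and b_i = <f, φ_i>, with φ_0 = 1, φ_1 = x, φ_2 = x^2.
G =
  [2, 0, 2/3]
  [0, 2/3, 0]
  [2/3, 0, 2/5],
b = (-116/15, 4/3, -108/35).
Solving gives a_0 = -102/35, a_1 = 2, a_2 = -20/7, so
  g(x) = -20*x^2/7 + 2*x - 102/35.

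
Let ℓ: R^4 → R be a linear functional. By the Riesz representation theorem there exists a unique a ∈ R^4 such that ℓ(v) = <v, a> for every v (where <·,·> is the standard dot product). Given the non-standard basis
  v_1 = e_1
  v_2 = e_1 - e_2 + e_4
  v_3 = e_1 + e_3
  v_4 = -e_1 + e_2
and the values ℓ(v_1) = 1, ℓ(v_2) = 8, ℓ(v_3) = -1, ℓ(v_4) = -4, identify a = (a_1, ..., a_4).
a = (1, -3, -2, 4)

Write a = (a_1, ..., a_4) in the standard basis. For each basis vector v_i, ℓ(v_i) = <v_i, a> is a linear equation in the a_j's. Collect the n equations into a matrix system V a = ℓ, where row i of V is v_i (expressed in the standard basis). Since V is invertible (lower-triangular with 1s on the diagonal, up to permutation), solve by back-substitution:
  V =
[[1, 0, 0, 0],
 [1, -1, 0, 1],
 [1, 0, 1, 0],
 [-1, 1, 0, 0]]
  V a = (1, 8, -1, -4)
Solving gives a = (1, -3, -2, 4).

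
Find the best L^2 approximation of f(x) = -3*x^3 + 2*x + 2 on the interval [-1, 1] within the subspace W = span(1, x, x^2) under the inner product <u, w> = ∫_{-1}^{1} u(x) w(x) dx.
g(x) = x/5 + 2

The best approximation g ∈ W is the orthogonal projection of f onto W. Writing g = a_0 + a_1 x + a_2 x^2, the coefficients solve the normal equations G · a = b where
  G_{ij} = <φ_i, φ_j> and b_i = <f, φ_i>, with φ_0 = 1, φ_1 = x, φ_2 = x^2.
G =
  [2, 0, 2/3]
  [0, 2/3, 0]
  [2/3, 0, 2/5],
b = (4, 2/15, 4/3).
Solving gives a_0 = 2, a_1 = 1/5, a_2 = 0, so
  g(x) = x/5 + 2.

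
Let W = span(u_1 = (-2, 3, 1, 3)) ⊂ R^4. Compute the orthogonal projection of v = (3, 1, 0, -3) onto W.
proj_W(v) = (24/23, -36/23, -12/23, -36/23)

Set up U = [u_1 | ... | u_1] ∈ R^(4×1). The projector onto W = col(U) is P = U (U^T U)^(-1) U^T.
Compute U^T U =
  [23],
and U^T v = (-12).
Solve U^T U · c = U^T v for the coefficients: c = (-12/23). The projection is proj_W(v) = U c.
Check: (v - proj_W(v)) · u_1 = 0  (should be 0).
Result: proj_W(v) = (24/23, -36/23, -12/23, -36/23).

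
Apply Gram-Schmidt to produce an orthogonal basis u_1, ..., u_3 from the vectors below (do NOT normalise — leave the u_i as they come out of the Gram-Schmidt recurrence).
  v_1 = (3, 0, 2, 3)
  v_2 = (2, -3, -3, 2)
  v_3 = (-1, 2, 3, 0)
Orthogonal basis:
  u_1 = (3, 0, 2, 3)
  u_2 = (13/11, -3, -39/11, 13/11)
  u_3 = (-73/134, -13/67, 9/67, 61/134)

Apply the Gram-Schmidt recurrence
  u_1 = v_1
  u_i = v_i − Σ_{j<i} ((v_i · u_j) / (u_j · u_j)) · u_j.

Step by step this gives:
  u_1 = (3, 0, 2, 3)
  u_2 = (13/11, -3, -39/11, 13/11)
  u_3 = (-73/134, -13/67, 9/67, 61/134)

Orthogonality check:
  u_2 · u_1 = 0 (should be 0)
  u_3 · u_1 = 0 (should be 0)
  u_3 · u_2 = 0 (should be 0)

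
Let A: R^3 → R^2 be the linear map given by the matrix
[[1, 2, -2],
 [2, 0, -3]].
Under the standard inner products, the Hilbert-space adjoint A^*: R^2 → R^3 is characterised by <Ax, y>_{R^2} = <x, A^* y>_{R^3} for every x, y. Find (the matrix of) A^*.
A^* = A^T =
[[1, 2],
 [2, 0],
 [-2, -3]]

For real matrices with standard dot products, the defining identity <Ax, y> = <x, A^* y> gives (Ax)^T y = x^T (A^*) y, i.e. x^T A^T y = x^T (A^*) y. Since this holds for all x, y, we must have A^* = A^T. Therefore
A^* =
[[1, 2],
 [2, 0],
 [-2, -3]].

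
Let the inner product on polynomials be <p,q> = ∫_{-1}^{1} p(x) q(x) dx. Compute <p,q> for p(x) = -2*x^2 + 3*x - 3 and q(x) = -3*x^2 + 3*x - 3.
<p,q> = 182/5

Expand the product: p(x)·q(x) = 6*x^4 - 15*x^3 + 24*x^2 - 18*x + 9.
∫_{-1}^{1} of each monomial x^k gives [2/(k+1) if k even, 0 if k odd]. Integrating term-by-term (or equivalently evaluating the antiderivative F(x) = 6*x^5/5 - 15*x^4/4 + 8*x^3 - 9*x^2 + 9*x at the endpoints):
  F(1) − F(−1) = 109/20 − (-619/20) = 182/5.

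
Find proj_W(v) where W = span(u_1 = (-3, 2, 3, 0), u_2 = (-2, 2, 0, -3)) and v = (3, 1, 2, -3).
proj_W(v) = (-39/274, 53/137, -201/274, -180/137)

Set up U = [u_1 | ... | u_2] ∈ R^(4×2). The projector onto W = col(U) is P = U (U^T U)^(-1) U^T.
Compute U^T U =
  [22, 10]
  [10, 17],
and U^T v = (-1, 5).
Solve U^T U · c = U^T v for the coefficients: c = (-67/274, 60/137). The projection is proj_W(v) = U c.
Check: (v - proj_W(v)) · u_1 = 0  (should be 0).
Check: (v - proj_W(v)) · u_2 = 0  (should be 0).
Result: proj_W(v) = (-39/274, 53/137, -201/274, -180/137).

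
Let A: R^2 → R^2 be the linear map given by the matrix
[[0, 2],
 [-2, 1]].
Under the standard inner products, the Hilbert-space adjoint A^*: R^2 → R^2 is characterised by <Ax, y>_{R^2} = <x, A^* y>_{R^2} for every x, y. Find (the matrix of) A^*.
A^* = A^T =
[[0, -2],
 [2, 1]]

For real matrices with standard dot products, the defining identity <Ax, y> = <x, A^* y> gives (Ax)^T y = x^T (A^*) y, i.e. x^T A^T y = x^T (A^*) y. Since this holds for all x, y, we must have A^* = A^T. Therefore
A^* =
[[0, -2],
 [2, 1]].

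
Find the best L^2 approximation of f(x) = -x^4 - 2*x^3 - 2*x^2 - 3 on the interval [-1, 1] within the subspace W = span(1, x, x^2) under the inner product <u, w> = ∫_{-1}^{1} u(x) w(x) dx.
g(x) = -20*x^2/7 - 6*x/5 - 102/35

The best approximation g ∈ W is the orthogonal projection of f onto W. Writing g = a_0 + a_1 x + a_2 x^2, the coefficients solve the normal equations G · a = b where
  G_{ij} = <φ_i, φ_j> and b_i = <f, φ_i>, with φ_0 = 1, φ_1 = x, φ_2 = x^2.
G =
  [2, 0, 2/3]
  [0, 2/3, 0]
  [2/3, 0, 2/5],
b = (-116/15, -4/5, -108/35).
Solving gives a_0 = -102/35, a_1 = -6/5, a_2 = -20/7, so
  g(x) = -20*x^2/7 - 6*x/5 - 102/35.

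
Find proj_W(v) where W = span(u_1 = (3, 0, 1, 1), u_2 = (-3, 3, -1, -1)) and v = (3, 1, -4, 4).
proj_W(v) = (27/11, 1, 9/11, 9/11)

Set up U = [u_1 | ... | u_2] ∈ R^(4×2). The projector onto W = col(U) is P = U (U^T U)^(-1) U^T.
Compute U^T U =
  [11, -11]
  [-11, 20],
and U^T v = (9, -6).
Solve U^T U · c = U^T v for the coefficients: c = (38/33, 1/3). The projection is proj_W(v) = U c.
Check: (v - proj_W(v)) · u_1 = 0  (should be 0).
Check: (v - proj_W(v)) · u_2 = 0  (should be 0).
Result: proj_W(v) = (27/11, 1, 9/11, 9/11).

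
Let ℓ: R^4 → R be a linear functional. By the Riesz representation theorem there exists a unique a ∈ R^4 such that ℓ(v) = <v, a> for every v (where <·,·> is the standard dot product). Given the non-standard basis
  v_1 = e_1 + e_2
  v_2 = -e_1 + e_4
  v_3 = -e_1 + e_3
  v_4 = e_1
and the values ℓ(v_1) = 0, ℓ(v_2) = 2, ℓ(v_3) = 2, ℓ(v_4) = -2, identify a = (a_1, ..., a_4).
a = (-2, 2, 0, 0)

Write a = (a_1, ..., a_4) in the standard basis. For each basis vector v_i, ℓ(v_i) = <v_i, a> is a linear equation in the a_j's. Collect the n equations into a matrix system V a = ℓ, where row i of V is v_i (expressed in the standard basis). Since V is invertible (lower-triangular with 1s on the diagonal, up to permutation), solve by back-substitution:
  V =
[[1, 1, 0, 0],
 [-1, 0, 0, 1],
 [-1, 0, 1, 0],
 [1, 0, 0, 0]]
  V a = (0, 2, 2, -2)
Solving gives a = (-2, 2, 0, 0).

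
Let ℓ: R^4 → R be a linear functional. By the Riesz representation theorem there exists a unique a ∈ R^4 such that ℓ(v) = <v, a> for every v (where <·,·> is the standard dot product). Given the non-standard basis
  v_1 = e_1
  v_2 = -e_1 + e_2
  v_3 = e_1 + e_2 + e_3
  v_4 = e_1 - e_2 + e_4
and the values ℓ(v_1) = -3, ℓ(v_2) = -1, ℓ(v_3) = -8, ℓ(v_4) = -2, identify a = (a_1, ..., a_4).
a = (-3, -4, -1, -3)

Write a = (a_1, ..., a_4) in the standard basis. For each basis vector v_i, ℓ(v_i) = <v_i, a> is a linear equation in the a_j's. Collect the n equations into a matrix system V a = ℓ, where row i of V is v_i (expressed in the standard basis). Since V is invertible (lower-triangular with 1s on the diagonal, up to permutation), solve by back-substitution:
  V =
[[1, 0, 0, 0],
 [-1, 1, 0, 0],
 [1, 1, 1, 0],
 [1, -1, 0, 1]]
  V a = (-3, -1, -8, -2)
Solving gives a = (-3, -4, -1, -3).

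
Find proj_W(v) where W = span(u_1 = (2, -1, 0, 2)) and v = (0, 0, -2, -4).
proj_W(v) = (-16/9, 8/9, 0, -16/9)

Set up U = [u_1 | ... | u_1] ∈ R^(4×1). The projector onto W = col(U) is P = U (U^T U)^(-1) U^T.
Compute U^T U =
  [9],
and U^T v = (-8).
Solve U^T U · c = U^T v for the coefficients: c = (-8/9). The projection is proj_W(v) = U c.
Check: (v - proj_W(v)) · u_1 = 0  (should be 0).
Result: proj_W(v) = (-16/9, 8/9, 0, -16/9).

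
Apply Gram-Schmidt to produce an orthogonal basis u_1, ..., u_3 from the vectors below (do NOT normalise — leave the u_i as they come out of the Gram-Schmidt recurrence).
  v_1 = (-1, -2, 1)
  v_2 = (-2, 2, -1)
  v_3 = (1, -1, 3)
Orthogonal basis:
  u_1 = (-1, -2, 1)
  u_2 = (-5/2, 1, -1/2)
  u_3 = (0, 1, 2)

Apply the Gram-Schmidt recurrence
  u_1 = v_1
  u_i = v_i − Σ_{j<i} ((v_i · u_j) / (u_j · u_j)) · u_j.

Step by step this gives:
  u_1 = (-1, -2, 1)
  u_2 = (-5/2, 1, -1/2)
  u_3 = (0, 1, 2)

Orthogonality check:
  u_2 · u_1 = 0 (should be 0)
  u_3 · u_1 = 0 (should be 0)
  u_3 · u_2 = 0 (should be 0)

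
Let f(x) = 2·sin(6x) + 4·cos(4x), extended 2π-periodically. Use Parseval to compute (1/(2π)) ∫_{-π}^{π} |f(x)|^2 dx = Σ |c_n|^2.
Σ |c_n|^2 = 10

Expand |f|^2 and use orthogonality of {sin(nx), cos(mx)} on [-π, π]:
  ∫_{-π}^{π} sin(nx)^2 dx = π, ∫ cos(mx)^2 dx = π, and cross terms integrate to 0.
So ∫_{-π}^{π} f(x)^2 dx = 2^2 · π + 4^2 · π = (4 + 16)π.
Divide by 2π: (4 + 16)/2 = 10.
By Parseval, this equals Σ |c_n|^2.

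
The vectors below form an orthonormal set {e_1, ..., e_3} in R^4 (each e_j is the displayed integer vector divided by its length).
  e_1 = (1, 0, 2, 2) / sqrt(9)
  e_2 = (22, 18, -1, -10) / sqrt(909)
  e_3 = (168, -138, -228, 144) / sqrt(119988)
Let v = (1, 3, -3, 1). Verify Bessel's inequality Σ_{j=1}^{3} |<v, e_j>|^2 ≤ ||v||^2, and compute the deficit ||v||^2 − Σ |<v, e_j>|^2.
Σ |<v, e_j>|^2 = 299/33; ||v||^2 = 20; deficit = 361/33

Write each e_j = u_j / sqrt(<u_j, u_j>) where u_j is the displayed integer vector. Then <v, e_j> = <v, u_j> / sqrt(<u_j, u_j>), so |<v, e_j>|^2 = <v, u_j>^2 / <u_j, u_j>.
Coefficients: <v, e_1> = -3/sqrt(9), <v, e_2> = 69/sqrt(909), <v, e_3> = 582/sqrt(119988).
Square and sum: Σ |<v, e_j>|^2 = 299/33.
Compute ||v||^2 = v·v = 20.
Deficit = 20 − 299/33 = 361/33 ≥ 0, confirming Bessel's inequality. (The deficit equals ||v − Σ <v,e_j> e_j||^2, the squared distance from v to span{e_j}.)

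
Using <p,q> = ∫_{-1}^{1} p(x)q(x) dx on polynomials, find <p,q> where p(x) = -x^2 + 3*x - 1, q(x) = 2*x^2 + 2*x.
<p,q> = 28/15

Expand the product: p(x)·q(x) = -2*x^4 + 4*x^3 + 4*x^2 - 2*x.
∫_{-1}^{1} of each monomial x^k gives [2/(k+1) if k even, 0 if k odd]. Integrating term-by-term (or equivalently evaluating the antiderivative F(x) = -2*x^5/5 + x^4 + 4*x^3/3 - x^2 at the endpoints):
  F(1) − F(−1) = 14/15 − (-14/15) = 28/15.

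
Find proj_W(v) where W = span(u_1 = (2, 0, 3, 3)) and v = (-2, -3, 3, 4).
proj_W(v) = (17/11, 0, 51/22, 51/22)

Set up U = [u_1 | ... | u_1] ∈ R^(4×1). The projector onto W = col(U) is P = U (U^T U)^(-1) U^T.
Compute U^T U =
  [22],
and U^T v = (17).
Solve U^T U · c = U^T v for the coefficients: c = (17/22). The projection is proj_W(v) = U c.
Check: (v - proj_W(v)) · u_1 = 0  (should be 0).
Result: proj_W(v) = (17/11, 0, 51/22, 51/22).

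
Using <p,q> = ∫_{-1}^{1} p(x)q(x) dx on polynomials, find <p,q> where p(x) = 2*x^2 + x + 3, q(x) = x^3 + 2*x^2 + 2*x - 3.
<p,q> = -44/3

Expand the product: p(x)·q(x) = 2*x^5 + 5*x^4 + 9*x^3 + 2*x^2 + 3*x - 9.
∫_{-1}^{1} of each monomial x^k gives [2/(k+1) if k even, 0 if k odd]. Integrating term-by-term (or equivalently evaluating the antiderivative F(x) = x^6/3 + x^5 + 9*x^4/4 + 2*x^3/3 + 3*x^2/2 - 9*x at the endpoints):
  F(1) − F(−1) = -13/4 − (137/12) = -44/3.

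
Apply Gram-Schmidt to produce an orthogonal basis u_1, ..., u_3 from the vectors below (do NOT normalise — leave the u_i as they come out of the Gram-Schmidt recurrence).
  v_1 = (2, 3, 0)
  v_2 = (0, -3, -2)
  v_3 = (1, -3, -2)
Orthogonal basis:
  u_1 = (2, 3, 0)
  u_2 = (18/13, -12/13, -2)
  u_3 = (9/22, -3/11, 9/22)

Apply the Gram-Schmidt recurrence
  u_1 = v_1
  u_i = v_i − Σ_{j<i} ((v_i · u_j) / (u_j · u_j)) · u_j.

Step by step this gives:
  u_1 = (2, 3, 0)
  u_2 = (18/13, -12/13, -2)
  u_3 = (9/22, -3/11, 9/22)

Orthogonality check:
  u_2 · u_1 = 0 (should be 0)
  u_3 · u_1 = 0 (should be 0)
  u_3 · u_2 = 0 (should be 0)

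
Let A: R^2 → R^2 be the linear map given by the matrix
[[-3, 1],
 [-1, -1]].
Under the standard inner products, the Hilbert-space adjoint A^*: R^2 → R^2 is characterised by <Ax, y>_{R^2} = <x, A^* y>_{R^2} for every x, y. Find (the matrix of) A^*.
A^* = A^T =
[[-3, -1],
 [1, -1]]

For real matrices with standard dot products, the defining identity <Ax, y> = <x, A^* y> gives (Ax)^T y = x^T (A^*) y, i.e. x^T A^T y = x^T (A^*) y. Since this holds for all x, y, we must have A^* = A^T. Therefore
A^* =
[[-3, -1],
 [1, -1]].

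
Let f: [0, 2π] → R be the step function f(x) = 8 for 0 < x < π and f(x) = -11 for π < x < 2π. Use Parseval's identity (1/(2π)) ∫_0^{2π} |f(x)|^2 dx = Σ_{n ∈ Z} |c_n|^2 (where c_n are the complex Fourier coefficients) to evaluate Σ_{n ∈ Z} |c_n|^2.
Σ |c_n|^2 = 185/2

Parseval equates the L^2 energy of f (normalised by 1/(2π)) with the ℓ^2 sum of its Fourier coefficients: (1/(2π)) ∫_0^{2π} |f|^2 = Σ |c_n|^2.
Compute the left side: (1/(2π)) [∫_0^π 8^2 dx + ∫_π^{2π} (-11)^2 dx] = (1/(2π)) · (64π + 121π) = (64 + 121)/2 = 185/2.
So Σ_{n ∈ Z} |c_n|^2 = 185/2.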